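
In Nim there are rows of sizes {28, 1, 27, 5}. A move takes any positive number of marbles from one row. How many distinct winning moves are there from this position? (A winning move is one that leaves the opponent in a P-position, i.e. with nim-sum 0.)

Compute the nim-sum pairwise:
28 ^ 1 = 29
29 ^ 27 = 6
6 ^ 5 = 3
The overall nim-sum is X = 3. A row of size p has a winning move iff p XOR X < p (reduce it to p XOR X).
  28: 28 XOR 3 = 31 ≥ 28 — no move.
  1: 1 XOR 3 = 2 ≥ 1 — no move.
  27: 27 XOR 3 = 24 < 27 — winning move (to 24).
  5: 5 XOR 3 = 6 ≥ 5 — no move.
That gives 1 winning move.

1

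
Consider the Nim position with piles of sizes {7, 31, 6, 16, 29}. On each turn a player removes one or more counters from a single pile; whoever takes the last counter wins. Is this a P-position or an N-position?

N-position

Write each in binary and XOR column by column:
  00111  (7)
  11111  (31)
  00110  (6)
  10000  (16)
  11101  (29)
  -----
  10011  (19)
The nim-sum is 19 ≠ 0, so this is an N-position: the player to move can win.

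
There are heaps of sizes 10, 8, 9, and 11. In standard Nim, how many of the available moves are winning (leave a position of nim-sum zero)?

Bitwise XOR of the heap sizes:
  1010  (10)
  1000  (8)
  1001  (9)
  1011  (11)
  ----
  0000  (0)
The nim-sum is already 0, so every move leaves a nonzero nim-sum — there are no winning moves.

0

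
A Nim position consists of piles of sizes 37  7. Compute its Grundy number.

Nim-sum: 37 ^ 7 = 34.

34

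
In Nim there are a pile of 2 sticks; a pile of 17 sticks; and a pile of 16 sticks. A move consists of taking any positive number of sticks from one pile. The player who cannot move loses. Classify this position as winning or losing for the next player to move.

Compute the nim-sum pairwise:
2 ⊕ 17 = 19
19 ⊕ 16 = 3
The nim-sum is 3 ≠ 0, so this is an N-position: the player to move can win.

Winning position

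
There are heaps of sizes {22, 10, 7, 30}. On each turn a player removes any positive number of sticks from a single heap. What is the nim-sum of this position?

Nim-sum: 22 ^ 10 ^ 7 ^ 30 = 5.

5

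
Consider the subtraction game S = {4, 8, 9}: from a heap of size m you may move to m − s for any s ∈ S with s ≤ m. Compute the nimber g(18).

Grundy values for subtraction set {4, 8, 9}:
k:     0  1  2  3  4  5  6  7  8  9 10 11 12 13 14 15 16 17 18
g(k):  0  0  0  0  1  1  1  1  2  2  2  2  3  0  0  0  0  1  1
So g(18) = 1.

1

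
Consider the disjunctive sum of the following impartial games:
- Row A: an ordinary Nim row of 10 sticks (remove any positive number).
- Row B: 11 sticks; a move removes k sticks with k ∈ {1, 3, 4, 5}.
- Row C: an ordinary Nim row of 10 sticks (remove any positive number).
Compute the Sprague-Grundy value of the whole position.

1

Row A is a plain Nim row of size 10, so its Grundy value is 10.
Build the Grundy sequence for row B with g(k) = mex{g(k−s) : s ∈ {1, 3, 4, 5}, s ≤ k}:
g(0) = mex{} = 0
g(1) = mex{0} = 1
g(2) = mex{1} = 0
g(3) = mex{0} = 1
g(4) = mex{0,1} = 2
g(5) = mex{0,1,2} = 3
g(6) = mex{0,1,3} = 2
g(7) = mex{0,1,2} = 3
g(8) = mex{1,2,3} = 0
g(9) = mex{0,2,3} = 1
g(10) = mex{1,2,3} = 0
g(11) = mex{0,2,3} = 1
So g(11) = 1.
Row C is a plain Nim row of size 10, so its Grundy value is 10.
The value of a disjunctive sum is the nim-sum of the parts.
Combined value = 10 ⊕ 1 ⊕ 10 = 1.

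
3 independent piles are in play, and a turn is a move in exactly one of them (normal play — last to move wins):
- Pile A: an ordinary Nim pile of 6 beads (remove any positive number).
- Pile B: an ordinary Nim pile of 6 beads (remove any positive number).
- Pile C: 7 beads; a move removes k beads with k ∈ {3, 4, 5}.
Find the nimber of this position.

Pile A is a plain Nim pile of size 6, so its Grundy value is 6.
Pile B is a plain Nim pile of size 6, so its Grundy value is 6.
For pile C, compute g(0), g(1), … with moves {3, 4, 5}:
k:     0  1  2  3  4  5  6  7
g(k):  0  0  0  1  1  1  2  2
So g(7) = 2.
By the Sprague-Grundy theorem, the Grundy value of a sum of independent games is the XOR of the component values.
Combined value = 6 ⊕ 6 ⊕ 2 = 2.

2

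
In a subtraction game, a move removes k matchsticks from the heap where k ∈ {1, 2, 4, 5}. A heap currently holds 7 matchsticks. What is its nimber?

1

Build the Grundy sequence with g(k) = mex{g(k−s) : s ∈ {1, 2, 4, 5}, s ≤ k}:
k:     0  1  2  3  4  5  6  7
g(k):  0  1  2  0  1  2  0  1
So g(7) = 1.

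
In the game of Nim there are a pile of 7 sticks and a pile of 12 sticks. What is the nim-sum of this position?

11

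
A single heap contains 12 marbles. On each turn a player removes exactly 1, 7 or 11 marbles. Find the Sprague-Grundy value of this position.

Build the Grundy sequence with g(k) = mex{g(k−s) : s ∈ {1, 7, 11}, s ≤ k}:
k:     0  1  2  3  4  5  6  7  8  9 10 11 12
g(k):  0  1  0  1  0  1  0  1  0  1  0  1  0
So g(12) = 0.

0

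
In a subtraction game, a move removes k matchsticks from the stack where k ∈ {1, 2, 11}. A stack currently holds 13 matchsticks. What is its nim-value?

1

Compute g(0), g(1), … for moves {1, 2, 11}:
k:     0  1  2  3  4  5  6  7  8  9 10 11 12 13
g(k):  0  1  2  0  1  2  0  1  2  0  1  2  0  1
So g(13) = 1.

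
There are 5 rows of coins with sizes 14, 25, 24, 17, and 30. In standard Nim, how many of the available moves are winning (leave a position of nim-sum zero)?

Bitwise XOR of the heap sizes:
  01110  (14)
  11001  (25)
  11000  (24)
  10001  (17)
  11110  (30)
  -----
  00000  (0)
The nim-sum is already 0, so every move leaves a nonzero nim-sum — there are no winning moves.

0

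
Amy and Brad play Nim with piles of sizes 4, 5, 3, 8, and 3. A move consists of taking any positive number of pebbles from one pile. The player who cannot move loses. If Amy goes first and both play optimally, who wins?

Amy wins

Write each in binary and XOR column by column:
  0100  (4)
  0101  (5)
  0011  (3)
  1000  (8)
  0011  (3)
  ----
  1001  (9)
The nim-sum is 9 ≠ 0, so this is an N-position: the player to move can win; Amy has a winning move.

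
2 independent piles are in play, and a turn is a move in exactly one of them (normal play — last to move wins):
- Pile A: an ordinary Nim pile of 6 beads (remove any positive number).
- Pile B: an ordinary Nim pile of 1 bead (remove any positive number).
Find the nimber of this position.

Pile A is a plain Nim pile of size 6, so its Grundy value is 6.
Pile B is a plain Nim pile of size 1, so its Grundy value is 1.
By the Sprague-Grundy theorem, the Grundy value of a sum of independent games is the XOR of the component values.
Combined value = 6 XOR 1 = 7.

7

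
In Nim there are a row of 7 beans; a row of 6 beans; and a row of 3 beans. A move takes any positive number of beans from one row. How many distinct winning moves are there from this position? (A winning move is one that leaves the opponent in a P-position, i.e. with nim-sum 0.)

Compute the nim-sum pairwise:
7 ⊕ 6 = 1
1 ⊕ 3 = 2
The overall nim-sum is X = 2. A row of size p has a winning move iff p XOR X < p (reduce it to p XOR X).
  7: 7 XOR 2 = 5 < 7 — winning move (to 5).
  6: 6 XOR 2 = 4 < 6 — winning move (to 4).
  3: 3 XOR 2 = 1 < 3 — winning move (to 1).
That gives 3 winning moves.

3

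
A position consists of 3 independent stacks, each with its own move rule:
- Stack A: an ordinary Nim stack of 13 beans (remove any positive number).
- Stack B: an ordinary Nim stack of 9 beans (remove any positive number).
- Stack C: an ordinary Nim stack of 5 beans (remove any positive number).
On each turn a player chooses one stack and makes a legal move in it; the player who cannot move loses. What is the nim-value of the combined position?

Stack A is a plain Nim stack of size 13, so its Grundy value is 13.
Stack B is a plain Nim stack of size 9, so its Grundy value is 9.
Stack C is a plain Nim stack of size 5, so its Grundy value is 5.
By the Sprague-Grundy theorem, the Grundy value of a sum of independent games is the XOR of the component values.
Combined value = 13 ⊕ 9 ⊕ 5 = 1.

1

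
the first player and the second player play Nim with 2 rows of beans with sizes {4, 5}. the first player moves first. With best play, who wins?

Write each in binary and XOR column by column:
  100  (4)
  101  (5)
  ---
  001  (1)
The nim-sum is 1 ≠ 0, so this is an N-position: the player to move can win; the first player has a winning move.

the first player wins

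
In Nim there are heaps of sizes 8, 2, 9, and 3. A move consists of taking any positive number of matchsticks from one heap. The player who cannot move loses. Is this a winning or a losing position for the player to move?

Nim-sum: 8 XOR 2 XOR 9 XOR 3 = 0.
The nim-sum is 0, so this is a P-position: the player to move is in a losing position under optimal play.

Losing position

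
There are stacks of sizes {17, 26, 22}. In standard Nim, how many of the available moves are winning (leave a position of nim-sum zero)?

3

Compute the nim-sum pairwise:
17 XOR 26 = 11
11 XOR 22 = 29
The overall nim-sum is X = 29. A stack of size p has a winning move iff p XOR X < p (reduce it to p XOR X).
  17: 17 XOR 29 = 12 < 17 — winning move (to 12).
  26: 26 XOR 29 = 7 < 26 — winning move (to 7).
  22: 22 XOR 29 = 11 < 22 — winning move (to 11).
That gives 3 winning moves.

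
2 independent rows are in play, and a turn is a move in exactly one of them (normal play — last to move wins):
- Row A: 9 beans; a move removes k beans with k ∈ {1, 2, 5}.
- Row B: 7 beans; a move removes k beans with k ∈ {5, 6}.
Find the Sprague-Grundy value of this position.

Build the Grundy sequence for row A with g(k) = mex{g(k−s) : s ∈ {1, 2, 5}, s ≤ k}:
g(0) = mex{} = 0
g(1) = mex{0} = 1
g(2) = mex{0,1} = 2
g(3) = mex{1,2} = 0
g(4) = mex{0,2} = 1
g(5) = mex{0,1} = 2
g(6) = mex{1,2} = 0
g(7) = mex{0,2} = 1
g(8) = mex{0,1} = 2
g(9) = mex{1,2} = 0
So g(9) = 0.
Grundy values for row B (subtraction set {5, 6}):
k:     0  1  2  3  4  5  6  7
g(k):  0  0  0  0  0  1  1  1
So g(7) = 1.
By the Sprague-Grundy theorem, the Grundy value of a sum of independent games is the XOR of the component values.
Combined value = 0 XOR 1 = 1.

1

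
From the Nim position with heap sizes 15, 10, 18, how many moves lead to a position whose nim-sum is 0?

Compute the nim-sum pairwise:
15 ⊕ 10 = 5
5 ⊕ 18 = 23
The overall nim-sum is X = 23. A heap of size p has a winning move iff p XOR X < p (reduce it to p XOR X).
  15: 15 XOR 23 = 24 ≥ 15 — no move.
  10: 10 XOR 23 = 29 ≥ 10 — no move.
  18: 18 XOR 23 = 5 < 18 — winning move (to 5).
That gives 1 winning move.

1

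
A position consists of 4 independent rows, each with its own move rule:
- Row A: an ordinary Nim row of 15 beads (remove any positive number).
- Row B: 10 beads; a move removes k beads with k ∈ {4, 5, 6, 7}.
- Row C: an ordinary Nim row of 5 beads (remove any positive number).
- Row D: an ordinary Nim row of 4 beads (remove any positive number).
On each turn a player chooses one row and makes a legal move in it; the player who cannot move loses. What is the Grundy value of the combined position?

12

Row A is a plain Nim row of size 15, so its Grundy value is 15.
Build the Grundy sequence for row B with g(k) = mex{g(k−s) : s ∈ {4, 5, 6, 7}, s ≤ k}:
g(0) = mex{} = 0
g(1) = mex{} = 0
g(2) = mex{} = 0
g(3) = mex{} = 0
g(4) = mex{0} = 1
g(5) = mex{0} = 1
g(6) = mex{0} = 1
g(7) = mex{0} = 1
g(8) = mex{0,1} = 2
g(9) = mex{0,1} = 2
g(10) = mex{0,1} = 2
So g(10) = 2.
Row C is a plain Nim row of size 5, so its Grundy value is 5.
Row D is a plain Nim row of size 4, so its Grundy value is 4.
The value of a disjunctive sum is the nim-sum of the parts.
Combined value = 15 ⊕ 2 ⊕ 5 ⊕ 4 = 12.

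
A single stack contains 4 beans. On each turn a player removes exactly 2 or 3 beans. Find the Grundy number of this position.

Grundy values for subtraction set {2, 3}:
g(0) = mex{} = 0
g(1) = mex{} = 0
g(2) = mex{0} = 1
g(3) = mex{0} = 1
g(4) = mex{0,1} = 2
So g(4) = 2.

2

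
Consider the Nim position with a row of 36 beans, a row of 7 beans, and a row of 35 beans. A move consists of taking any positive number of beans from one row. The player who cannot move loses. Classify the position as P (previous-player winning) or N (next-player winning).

P-position

Nim-sum: 36 ⊕ 7 ⊕ 35 = 0.
The nim-sum is 0, so this is a P-position: the player to move is in a losing position under optimal play.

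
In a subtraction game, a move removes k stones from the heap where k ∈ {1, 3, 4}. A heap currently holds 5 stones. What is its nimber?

3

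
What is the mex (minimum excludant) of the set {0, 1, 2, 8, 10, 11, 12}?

3

The values 0, 1, 2 are all present; 3 is the first non-negative integer missing from the set.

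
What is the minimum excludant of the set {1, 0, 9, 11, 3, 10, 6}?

The values 0, 1 are all present; 2 is the first non-negative integer missing from the set.

2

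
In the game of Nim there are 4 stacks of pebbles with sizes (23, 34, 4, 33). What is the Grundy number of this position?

In binary:
  010111  (23)
  100010  (34)
  000100  (4)
  100001  (33)
  ------
  010000  (16)

16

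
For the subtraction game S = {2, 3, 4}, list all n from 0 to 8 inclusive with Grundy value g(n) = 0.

0, 1, 6, 7

Grundy values for subtraction set {2, 3, 4}:
k:     0  1  2  3  4  5  6  7  8
g(k):  0  0  1  1  2  2  0  0  1
The P-positions (g = 0) in 0..8 are 0, 1, 6, 7.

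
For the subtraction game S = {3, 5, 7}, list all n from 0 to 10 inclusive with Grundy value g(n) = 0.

Grundy values for subtraction set {3, 5, 7}:
k:     0  1  2  3  4  5  6  7  8  9 10
g(k):  0  0  0  1  1  1  2  2  2  3  0
The P-positions (g = 0) in 0..10 are 0, 1, 2, 10.

0, 1, 2, 10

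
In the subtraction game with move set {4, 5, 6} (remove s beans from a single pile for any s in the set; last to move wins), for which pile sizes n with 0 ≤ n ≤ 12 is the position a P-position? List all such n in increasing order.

0, 1, 2, 3, 10, 11, 12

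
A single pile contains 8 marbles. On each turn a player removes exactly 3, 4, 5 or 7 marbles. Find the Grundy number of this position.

2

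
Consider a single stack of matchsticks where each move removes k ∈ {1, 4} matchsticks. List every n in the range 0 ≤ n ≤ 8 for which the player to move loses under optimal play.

0, 2, 5, 7

Compute g(0), g(1), … for moves {1, 4}:
k:     0  1  2  3  4  5  6  7  8
g(k):  0  1  0  1  2  0  1  0  1
The P-positions (g = 0) in 0..8 are 0, 2, 5, 7.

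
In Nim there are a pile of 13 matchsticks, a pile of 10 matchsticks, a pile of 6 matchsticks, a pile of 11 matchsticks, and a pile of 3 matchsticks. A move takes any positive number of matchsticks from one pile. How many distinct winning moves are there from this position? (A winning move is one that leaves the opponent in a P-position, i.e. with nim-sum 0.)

3

Nim-sum: 13 ^ 10 ^ 6 ^ 11 ^ 3 = 9.
The overall nim-sum is X = 9. A pile of size p has a winning move iff p XOR X < p (reduce it to p XOR X).
  13: 13 XOR 9 = 4 < 13 — winning move (to 4).
  10: 10 XOR 9 = 3 < 10 — winning move (to 3).
  6: 6 XOR 9 = 15 ≥ 6 — no move.
  11: 11 XOR 9 = 2 < 11 — winning move (to 2).
  3: 3 XOR 9 = 10 ≥ 3 — no move.
That gives 3 winning moves.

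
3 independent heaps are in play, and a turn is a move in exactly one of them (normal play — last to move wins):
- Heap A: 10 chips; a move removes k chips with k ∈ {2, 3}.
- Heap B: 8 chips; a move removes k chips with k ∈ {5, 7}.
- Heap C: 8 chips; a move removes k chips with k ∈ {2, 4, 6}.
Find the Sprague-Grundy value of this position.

Grundy values for heap A (subtraction set {2, 3}):
k:     0  1  2  3  4  5  6  7  8  9 10
g(k):  0  0  1  1  2  0  0  1  1  2  0
So g(10) = 0.
Grundy values for heap B (subtraction set {5, 7}):
k:     0  1  2  3  4  5  6  7  8
g(k):  0  0  0  0  0  1  1  1  1
So g(8) = 1.
Grundy values for heap C (subtraction set {2, 4, 6}):
k:     0  1  2  3  4  5  6  7  8
g(k):  0  0  1  1  2  2  3  3  0
So g(8) = 0.
By the Sprague-Grundy theorem, the Grundy value of a sum of independent games is the XOR of the component values.
Combined value = 0 ⊕ 1 ⊕ 0 = 1.

1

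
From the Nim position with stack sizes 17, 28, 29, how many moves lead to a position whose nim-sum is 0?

In binary:
  10001  (17)
  11100  (28)
  11101  (29)
  -----
  10000  (16)
The overall nim-sum is X = 16. A stack of size p has a winning move iff p XOR X < p (reduce it to p XOR X).
  17: 17 XOR 16 = 1 < 17 — winning move (to 1).
  28: 28 XOR 16 = 12 < 28 — winning move (to 12).
  29: 29 XOR 16 = 13 < 29 — winning move (to 13).
That gives 3 winning moves.

3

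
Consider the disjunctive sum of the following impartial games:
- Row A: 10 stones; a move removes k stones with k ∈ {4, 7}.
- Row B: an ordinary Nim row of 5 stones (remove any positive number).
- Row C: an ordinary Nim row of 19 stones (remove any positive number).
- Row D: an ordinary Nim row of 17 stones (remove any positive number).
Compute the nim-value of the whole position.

Build the Grundy sequence for row A with g(k) = mex{g(k−s) : s ∈ {4, 7}, s ≤ k}:
k:     0  1  2  3  4  5  6  7  8  9 10
g(k):  0  0  0  0  1  1  1  1  2  2  2
So g(10) = 2.
Row B is a plain Nim row of size 5, so its Grundy value is 5.
Row C is a plain Nim row of size 19, so its Grundy value is 19.
Row D is a plain Nim row of size 17, so its Grundy value is 17.
The value of a disjunctive sum is the nim-sum of the parts.
Combined value = 2 XOR 5 XOR 19 XOR 17 = 5.

5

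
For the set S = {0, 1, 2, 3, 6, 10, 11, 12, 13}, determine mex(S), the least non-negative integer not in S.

The values 0, 1, 2, 3 are all present; 4 is the first non-negative integer missing from the set.

4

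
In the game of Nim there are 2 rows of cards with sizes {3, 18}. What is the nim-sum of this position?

17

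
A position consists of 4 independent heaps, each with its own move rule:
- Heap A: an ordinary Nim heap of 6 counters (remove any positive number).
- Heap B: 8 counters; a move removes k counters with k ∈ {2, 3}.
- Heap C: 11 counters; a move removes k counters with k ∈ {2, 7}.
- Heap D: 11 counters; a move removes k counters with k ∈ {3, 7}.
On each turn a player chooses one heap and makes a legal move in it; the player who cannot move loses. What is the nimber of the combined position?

Heap A is a plain Nim heap of size 6, so its Grundy value is 6.
For heap B, compute g(0), g(1), … with moves {2, 3}:
g(0) = mex{} = 0
g(1) = mex{} = 0
g(2) = mex{0} = 1
g(3) = mex{0} = 1
g(4) = mex{0,1} = 2
g(5) = mex{1} = 0
g(6) = mex{1,2} = 0
g(7) = mex{0,2} = 1
g(8) = mex{0} = 1
So g(8) = 1.
Build the Grundy sequence for heap C with g(k) = mex{g(k−s) : s ∈ {2, 7}, s ≤ k}:
g(0) = mex{} = 0
g(1) = mex{} = 0
g(2) = mex{0} = 1
g(3) = mex{0} = 1
g(4) = mex{1} = 0
g(5) = mex{1} = 0
g(6) = mex{0} = 1
g(7) = mex{0} = 1
g(8) = mex{0,1} = 2
g(9) = mex{1} = 0
g(10) = mex{1,2} = 0
g(11) = mex{0} = 1
So g(11) = 1.
For heap D, compute g(0), g(1), … with moves {3, 7}:
k:     0  1  2  3  4  5  6  7  8  9 10 11
g(k):  0  0  0  1  1  1  0  2  2  1  0  0
So g(11) = 0.
The value of a disjunctive sum is the nim-sum of the parts.
Combined value = 6 XOR 1 XOR 1 XOR 0 = 6.

6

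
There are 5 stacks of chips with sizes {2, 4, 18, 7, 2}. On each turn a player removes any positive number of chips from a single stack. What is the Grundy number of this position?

17

In binary:
  00010  (2)
  00100  (4)
  10010  (18)
  00111  (7)
  00010  (2)
  -----
  10001  (17)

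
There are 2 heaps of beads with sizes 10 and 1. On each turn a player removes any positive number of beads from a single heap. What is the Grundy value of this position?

Write each in binary and XOR column by column:
  1010  (10)
  0001  (1)
  ----
  1011  (11)

11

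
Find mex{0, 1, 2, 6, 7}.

3

The values 0, 1, 2 are all present; 3 is the first non-negative integer missing from the set.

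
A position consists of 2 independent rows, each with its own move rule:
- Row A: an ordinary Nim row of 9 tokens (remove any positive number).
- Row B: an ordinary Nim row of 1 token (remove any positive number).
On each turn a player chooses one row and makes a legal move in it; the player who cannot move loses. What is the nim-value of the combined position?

Row A is a plain Nim row of size 9, so its Grundy value is 9.
Row B is a plain Nim row of size 1, so its Grundy value is 1.
The value of a disjunctive sum is the nim-sum of the parts.
Combined value = 9 ⊕ 1 = 8.

8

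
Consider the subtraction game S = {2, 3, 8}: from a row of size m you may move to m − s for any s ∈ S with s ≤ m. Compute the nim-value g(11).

0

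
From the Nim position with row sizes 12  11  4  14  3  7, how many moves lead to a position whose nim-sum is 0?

3

In binary:
  1100  (12)
  1011  (11)
  0100  (4)
  1110  (14)
  0011  (3)
  0111  (7)
  ----
  1001  (9)
The overall nim-sum is X = 9. A row of size p has a winning move iff p XOR X < p (reduce it to p XOR X).
  12: 12 XOR 9 = 5 < 12 — winning move (to 5).
  11: 11 XOR 9 = 2 < 11 — winning move (to 2).
  4: 4 XOR 9 = 13 ≥ 4 — no move.
  14: 14 XOR 9 = 7 < 14 — winning move (to 7).
  3: 3 XOR 9 = 10 ≥ 3 — no move.
  7: 7 XOR 9 = 14 ≥ 7 — no move.
That gives 3 winning moves.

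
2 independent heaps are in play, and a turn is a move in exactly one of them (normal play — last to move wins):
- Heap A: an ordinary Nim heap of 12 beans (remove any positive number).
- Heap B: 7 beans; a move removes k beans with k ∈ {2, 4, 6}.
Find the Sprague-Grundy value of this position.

15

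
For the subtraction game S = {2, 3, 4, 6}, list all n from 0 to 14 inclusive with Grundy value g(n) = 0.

0, 1, 8, 9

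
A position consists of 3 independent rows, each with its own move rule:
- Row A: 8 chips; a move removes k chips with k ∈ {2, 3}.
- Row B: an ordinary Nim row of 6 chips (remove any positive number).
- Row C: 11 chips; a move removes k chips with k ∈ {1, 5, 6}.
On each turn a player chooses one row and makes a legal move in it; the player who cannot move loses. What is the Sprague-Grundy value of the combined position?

7

Build the Grundy sequence for row A with g(k) = mex{g(k−s) : s ∈ {2, 3}, s ≤ k}:
k:     0  1  2  3  4  5  6  7  8
g(k):  0  0  1  1  2  0  0  1  1
So g(8) = 1.
Row B is a plain Nim row of size 6, so its Grundy value is 6.
Grundy values for row C (subtraction set {1, 5, 6}):
g(0) = mex{} = 0
g(1) = mex{0} = 1
g(2) = mex{1} = 0
g(3) = mex{0} = 1
g(4) = mex{1} = 0
g(5) = mex{0} = 1
g(6) = mex{0,1} = 2
g(7) = mex{0,1,2} = 3
g(8) = mex{0,1,3} = 2
g(9) = mex{0,1,2} = 3
g(10) = mex{0,1,3} = 2
g(11) = mex{1,2} = 0
So g(11) = 0.
By the Sprague-Grundy theorem, the Grundy value of a sum of independent games is the XOR of the component values.
Combined value = 1 XOR 6 XOR 0 = 7.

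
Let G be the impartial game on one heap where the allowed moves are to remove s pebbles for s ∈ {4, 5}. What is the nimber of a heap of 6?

1

Compute g(0), g(1), … for moves {4, 5}:
k:     0  1  2  3  4  5  6
g(k):  0  0  0  0  1  1  1
So g(6) = 1.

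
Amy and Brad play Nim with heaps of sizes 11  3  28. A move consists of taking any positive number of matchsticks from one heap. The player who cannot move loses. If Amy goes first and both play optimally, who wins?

Amy wins

Compute the nim-sum pairwise:
11 ⊕ 3 = 8
8 ⊕ 28 = 20
The nim-sum is 20 ≠ 0, so this is an N-position: the player to move can win; Amy has a winning move.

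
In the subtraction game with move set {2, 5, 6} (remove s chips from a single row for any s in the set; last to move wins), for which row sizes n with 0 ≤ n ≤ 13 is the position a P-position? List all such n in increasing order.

0, 1, 4, 8, 11, 12

Compute g(0), g(1), … for moves {2, 5, 6}:
g(0) = mex{} = 0
g(1) = mex{} = 0
g(2) = mex{0} = 1
g(3) = mex{0} = 1
g(4) = mex{1} = 0
g(5) = mex{0,1} = 2
g(6) = mex{0} = 1
g(7) = mex{0,1,2} = 3
g(8) = mex{1} = 0
g(9) = mex{0,1,3} = 2
g(10) = mex{0,2} = 1
g(11) = mex{1,2} = 0
g(12) = mex{1,3} = 0
g(13) = mex{0,3} = 1
The P-positions (g = 0) in 0..13 are 0, 1, 4, 8, 11, 12.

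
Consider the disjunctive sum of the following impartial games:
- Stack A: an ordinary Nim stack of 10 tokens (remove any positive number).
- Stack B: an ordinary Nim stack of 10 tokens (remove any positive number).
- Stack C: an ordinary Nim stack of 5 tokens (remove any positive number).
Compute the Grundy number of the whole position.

5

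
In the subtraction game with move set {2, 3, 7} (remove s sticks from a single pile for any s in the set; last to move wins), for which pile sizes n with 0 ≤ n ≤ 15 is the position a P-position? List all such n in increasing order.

0, 1, 5, 6, 10, 11, 15

Build the Grundy sequence with g(k) = mex{g(k−s) : s ∈ {2, 3, 7}, s ≤ k}:
k:     0  1  2  3  4  5  6  7  8  9 10 11 12 13 14 15
g(k):  0  0  1  1  2  0  0  1  1  2  0  0  1  1  2  0
The P-positions (g = 0) in 0..15 are 0, 1, 5, 6, 10, 11, 15.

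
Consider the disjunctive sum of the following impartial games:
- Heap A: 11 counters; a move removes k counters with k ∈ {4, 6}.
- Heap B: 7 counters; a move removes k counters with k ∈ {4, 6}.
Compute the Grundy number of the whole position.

1

Build the Grundy sequence for heap A with g(k) = mex{g(k−s) : s ∈ {4, 6}, s ≤ k}:
k:     0  1  2  3  4  5  6  7  8  9 10 11
g(k):  0  0  0  0  1  1  1  1  2  2  0  0
So g(11) = 0.
For heap B, compute g(0), g(1), … with moves {4, 6}:
g(0) = mex{} = 0
g(1) = mex{} = 0
g(2) = mex{} = 0
g(3) = mex{} = 0
g(4) = mex{0} = 1
g(5) = mex{0} = 1
g(6) = mex{0} = 1
g(7) = mex{0} = 1
So g(7) = 1.
The value of a disjunctive sum is the nim-sum of the parts.
Combined value = 0 XOR 1 = 1.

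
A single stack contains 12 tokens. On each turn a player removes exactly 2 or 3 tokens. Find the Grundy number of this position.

Compute g(0), g(1), … for moves {2, 3}:
k:     0  1  2  3  4  5  6  7  8  9 10 11 12
g(k):  0  0  1  1  2  0  0  1  1  2  0  0  1
So g(12) = 1.

1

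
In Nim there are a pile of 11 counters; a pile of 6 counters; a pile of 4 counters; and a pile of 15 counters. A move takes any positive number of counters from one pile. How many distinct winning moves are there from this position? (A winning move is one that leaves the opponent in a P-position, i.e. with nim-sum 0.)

Nim-sum: 11 ^ 6 ^ 4 ^ 15 = 6.
The overall nim-sum is X = 6. A pile of size p has a winning move iff p XOR X < p (reduce it to p XOR X).
  11: 11 XOR 6 = 13 ≥ 11 — no move.
  6: 6 XOR 6 = 0 < 6 — winning move (to 0).
  4: 4 XOR 6 = 2 < 4 — winning move (to 2).
  15: 15 XOR 6 = 9 < 15 — winning move (to 9).
That gives 3 winning moves.

3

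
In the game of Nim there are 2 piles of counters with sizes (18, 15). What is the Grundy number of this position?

Nim-sum: 18 XOR 15 = 29.

29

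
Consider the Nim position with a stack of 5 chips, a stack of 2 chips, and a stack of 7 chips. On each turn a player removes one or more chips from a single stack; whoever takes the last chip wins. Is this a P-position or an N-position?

P-position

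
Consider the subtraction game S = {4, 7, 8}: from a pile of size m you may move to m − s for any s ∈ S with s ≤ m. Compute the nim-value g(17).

1

Grundy values for subtraction set {4, 7, 8}:
k:     0  1  2  3  4  5  6  7  8  9 10 11 12 13 14 15 16 17
g(k):  0  0  0  0  1  1  1  1  2  2  2  2  0  0  0  0  1  1
So g(17) = 1.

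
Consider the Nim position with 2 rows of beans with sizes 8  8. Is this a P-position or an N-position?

P-position

Compute the nim-sum pairwise:
8 ^ 8 = 0
The nim-sum is 0, so this is a P-position: the player to move is in a losing position under optimal play.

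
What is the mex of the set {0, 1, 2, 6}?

The values 0, 1, 2 are all present; 3 is the first non-negative integer missing from the set.

3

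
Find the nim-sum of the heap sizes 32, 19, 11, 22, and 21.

Compute the nim-sum pairwise:
32 ⊕ 19 = 51
51 ⊕ 11 = 56
56 ⊕ 22 = 46
46 ⊕ 21 = 59

59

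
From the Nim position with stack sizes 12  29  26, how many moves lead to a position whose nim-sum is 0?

3

Compute the nim-sum pairwise:
12 ^ 29 = 17
17 ^ 26 = 11
The overall nim-sum is X = 11. A stack of size p has a winning move iff p XOR X < p (reduce it to p XOR X).
  12: 12 XOR 11 = 7 < 12 — winning move (to 7).
  29: 29 XOR 11 = 22 < 29 — winning move (to 22).
  26: 26 XOR 11 = 17 < 26 — winning move (to 17).
That gives 3 winning moves.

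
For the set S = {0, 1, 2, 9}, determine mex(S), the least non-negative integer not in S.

3

The values 0, 1, 2 are all present; 3 is the first non-negative integer missing from the set.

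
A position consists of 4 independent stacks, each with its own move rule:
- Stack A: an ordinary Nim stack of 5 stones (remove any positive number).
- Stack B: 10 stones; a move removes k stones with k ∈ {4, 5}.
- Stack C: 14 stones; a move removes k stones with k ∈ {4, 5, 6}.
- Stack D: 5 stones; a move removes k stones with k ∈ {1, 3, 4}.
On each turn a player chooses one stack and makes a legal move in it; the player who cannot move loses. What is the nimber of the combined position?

Stack A is a plain Nim stack of size 5, so its Grundy value is 5.
Build the Grundy sequence for stack B with g(k) = mex{g(k−s) : s ∈ {4, 5}, s ≤ k}:
g(0) = mex{} = 0
g(1) = mex{} = 0
g(2) = mex{} = 0
g(3) = mex{} = 0
g(4) = mex{0} = 1
g(5) = mex{0} = 1
g(6) = mex{0} = 1
g(7) = mex{0} = 1
g(8) = mex{0,1} = 2
g(9) = mex{1} = 0
g(10) = mex{1} = 0
So g(10) = 0.
Build the Grundy sequence for stack C with g(k) = mex{g(k−s) : s ∈ {4, 5, 6}, s ≤ k}:
k:     0  1  2  3  4  5  6  7  8  9 10 11 12 13 14
g(k):  0  0  0  0  1  1  1  1  2  2  0  0  0  0  1
So g(14) = 1.
For stack D, compute g(0), g(1), … with moves {1, 3, 4}:
g(0) = mex{} = 0
g(1) = mex{0} = 1
g(2) = mex{1} = 0
g(3) = mex{0} = 1
g(4) = mex{0,1} = 2
g(5) = mex{0,1,2} = 3
So g(5) = 3.
The value of a disjunctive sum is the nim-sum of the parts.
Combined value = 5 XOR 0 XOR 1 XOR 3 = 7.

7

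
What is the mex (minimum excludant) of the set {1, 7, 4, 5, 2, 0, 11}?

The values 0, 1, 2 are all present; 3 is the first non-negative integer missing from the set.

3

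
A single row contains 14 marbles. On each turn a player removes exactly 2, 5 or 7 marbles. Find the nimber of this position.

0

Grundy values for subtraction set {2, 5, 7}:
g(0) = mex{} = 0
g(1) = mex{} = 0
g(2) = mex{0} = 1
g(3) = mex{0} = 1
g(4) = mex{1} = 0
g(5) = mex{0,1} = 2
g(6) = mex{0} = 1
g(7) = mex{0,1,2} = 3
g(8) = mex{0,1} = 2
g(9) = mex{0,1,3} = 2
g(10) = mex{1,2} = 0
g(11) = mex{0,1,2} = 3
g(12) = mex{0,2,3} = 1
g(13) = mex{1,2,3} = 0
g(14) = mex{1,2,3} = 0
So g(14) = 0.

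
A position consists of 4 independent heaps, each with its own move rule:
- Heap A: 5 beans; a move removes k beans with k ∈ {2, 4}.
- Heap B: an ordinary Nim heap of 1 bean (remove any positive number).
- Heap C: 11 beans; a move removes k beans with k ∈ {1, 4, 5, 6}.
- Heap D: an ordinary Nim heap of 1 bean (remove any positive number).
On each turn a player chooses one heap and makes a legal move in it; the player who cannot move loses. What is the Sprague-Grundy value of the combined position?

2

Grundy values for heap A (subtraction set {2, 4}):
g(0) = mex{} = 0
g(1) = mex{} = 0
g(2) = mex{0} = 1
g(3) = mex{0} = 1
g(4) = mex{0,1} = 2
g(5) = mex{0,1} = 2
So g(5) = 2.
Heap B is a plain Nim heap of size 1, so its Grundy value is 1.
Build the Grundy sequence for heap C with g(k) = mex{g(k−s) : s ∈ {1, 4, 5, 6}, s ≤ k}:
g(0) = mex{} = 0
g(1) = mex{0} = 1
g(2) = mex{1} = 0
g(3) = mex{0} = 1
g(4) = mex{0,1} = 2
g(5) = mex{0,1,2} = 3
g(6) = mex{0,1,3} = 2
g(7) = mex{0,1,2} = 3
g(8) = mex{0,1,2,3} = 4
g(9) = mex{1,2,3,4} = 0
g(10) = mex{0,2,3} = 1
g(11) = mex{1,2,3} = 0
So g(11) = 0.
Heap D is a plain Nim heap of size 1, so its Grundy value is 1.
By the Sprague-Grundy theorem, the Grundy value of a sum of independent games is the XOR of the component values.
Combined value = 2 XOR 1 XOR 0 XOR 1 = 2.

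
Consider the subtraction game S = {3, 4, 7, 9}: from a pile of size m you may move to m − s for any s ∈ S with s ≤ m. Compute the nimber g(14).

0

Grundy values for subtraction set {3, 4, 7, 9}:
g(0) = mex{} = 0
g(1) = mex{} = 0
g(2) = mex{} = 0
g(3) = mex{0} = 1
g(4) = mex{0} = 1
g(5) = mex{0} = 1
g(6) = mex{0,1} = 2
g(7) = mex{0,1} = 2
g(8) = mex{0,1} = 2
g(9) = mex{0,1,2} = 3
g(10) = mex{0,1,2} = 3
g(11) = mex{0,1,2} = 3
g(12) = mex{1,2,3} = 0
g(13) = mex{1,2,3} = 0
g(14) = mex{1,2,3} = 0
So g(14) = 0.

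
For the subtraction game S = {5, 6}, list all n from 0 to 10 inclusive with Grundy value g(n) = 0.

Grundy values for subtraction set {5, 6}:
g(0) = mex{} = 0
g(1) = mex{} = 0
g(2) = mex{} = 0
g(3) = mex{} = 0
g(4) = mex{} = 0
g(5) = mex{0} = 1
g(6) = mex{0} = 1
g(7) = mex{0} = 1
g(8) = mex{0} = 1
g(9) = mex{0} = 1
g(10) = mex{0,1} = 2
The P-positions (g = 0) in 0..10 are 0, 1, 2, 3, 4.

0, 1, 2, 3, 4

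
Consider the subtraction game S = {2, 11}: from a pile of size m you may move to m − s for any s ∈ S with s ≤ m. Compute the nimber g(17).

Build the Grundy sequence with g(k) = mex{g(k−s) : s ∈ {2, 11}, s ≤ k}:
k:     0  1  2  3  4  5  6  7  8  9 10 11 12 13 14 15 16 17
g(k):  0  0  1  1  0  0  1  1  0  0  1  1  2  0  0  1  1  0
So g(17) = 0.

0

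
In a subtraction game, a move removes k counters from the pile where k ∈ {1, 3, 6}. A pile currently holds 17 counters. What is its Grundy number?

Compute g(0), g(1), … for moves {1, 3, 6}:
k:     0  1  2  3  4  5  6  7  8  9 10 11 12 13 14 15 16 17
g(k):  0  1  0  1  0  1  2  3  2  0  1  0  1  0  1  2  3  2
So g(17) = 2.

2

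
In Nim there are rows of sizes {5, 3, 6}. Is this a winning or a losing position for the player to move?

Compute the nim-sum pairwise:
5 ^ 3 = 6
6 ^ 6 = 0
The nim-sum is 0, so this is a P-position: the player to move is in a losing position under optimal play.

Losing position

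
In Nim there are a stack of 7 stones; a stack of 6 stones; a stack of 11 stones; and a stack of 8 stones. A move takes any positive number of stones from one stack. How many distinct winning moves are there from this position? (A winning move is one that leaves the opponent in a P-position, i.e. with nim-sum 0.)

3

Write each in binary and XOR column by column:
  0111  (7)
  0110  (6)
  1011  (11)
  1000  (8)
  ----
  0010  (2)
The overall nim-sum is X = 2. A stack of size p has a winning move iff p XOR X < p (reduce it to p XOR X).
  7: 7 XOR 2 = 5 < 7 — winning move (to 5).
  6: 6 XOR 2 = 4 < 6 — winning move (to 4).
  11: 11 XOR 2 = 9 < 11 — winning move (to 9).
  8: 8 XOR 2 = 10 ≥ 8 — no move.
That gives 3 winning moves.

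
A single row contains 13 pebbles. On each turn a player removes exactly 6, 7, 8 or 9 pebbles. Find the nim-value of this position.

2

Build the Grundy sequence with g(k) = mex{g(k−s) : s ∈ {6, 7, 8, 9}, s ≤ k}:
g(0) = mex{} = 0
g(1) = mex{} = 0
g(2) = mex{} = 0
g(3) = mex{} = 0
g(4) = mex{} = 0
g(5) = mex{} = 0
g(6) = mex{0} = 1
g(7) = mex{0} = 1
g(8) = mex{0} = 1
g(9) = mex{0} = 1
g(10) = mex{0} = 1
g(11) = mex{0} = 1
g(12) = mex{0,1} = 2
g(13) = mex{0,1} = 2
So g(13) = 2.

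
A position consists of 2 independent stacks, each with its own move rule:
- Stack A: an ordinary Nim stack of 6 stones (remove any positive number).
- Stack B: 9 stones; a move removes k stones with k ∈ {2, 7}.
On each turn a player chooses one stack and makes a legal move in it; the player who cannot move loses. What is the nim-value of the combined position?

6

Stack A is a plain Nim stack of size 6, so its Grundy value is 6.
Build the Grundy sequence for stack B with g(k) = mex{g(k−s) : s ∈ {2, 7}, s ≤ k}:
g(0) = mex{} = 0
g(1) = mex{} = 0
g(2) = mex{0} = 1
g(3) = mex{0} = 1
g(4) = mex{1} = 0
g(5) = mex{1} = 0
g(6) = mex{0} = 1
g(7) = mex{0} = 1
g(8) = mex{0,1} = 2
g(9) = mex{1} = 0
So g(9) = 0.
The value of a disjunctive sum is the nim-sum of the parts.
Combined value = 6 XOR 0 = 6.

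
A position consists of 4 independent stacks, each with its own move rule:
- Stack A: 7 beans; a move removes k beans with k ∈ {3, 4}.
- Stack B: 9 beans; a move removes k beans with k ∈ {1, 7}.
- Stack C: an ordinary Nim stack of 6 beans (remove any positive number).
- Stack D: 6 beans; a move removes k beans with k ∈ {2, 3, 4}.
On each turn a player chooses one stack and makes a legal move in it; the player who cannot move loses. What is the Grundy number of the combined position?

Build the Grundy sequence for stack A with g(k) = mex{g(k−s) : s ∈ {3, 4}, s ≤ k}:
g(0) = mex{} = 0
g(1) = mex{} = 0
g(2) = mex{} = 0
g(3) = mex{0} = 1
g(4) = mex{0} = 1
g(5) = mex{0} = 1
g(6) = mex{0,1} = 2
g(7) = mex{1} = 0
So g(7) = 0.
Build the Grundy sequence for stack B with g(k) = mex{g(k−s) : s ∈ {1, 7}, s ≤ k}:
g(0) = mex{} = 0
g(1) = mex{0} = 1
g(2) = mex{1} = 0
g(3) = mex{0} = 1
g(4) = mex{1} = 0
g(5) = mex{0} = 1
g(6) = mex{1} = 0
g(7) = mex{0} = 1
g(8) = mex{1} = 0
g(9) = mex{0} = 1
So g(9) = 1.
Stack C is a plain Nim stack of size 6, so its Grundy value is 6.
Build the Grundy sequence for stack D with g(k) = mex{g(k−s) : s ∈ {2, 3, 4}, s ≤ k}:
g(0) = mex{} = 0
g(1) = mex{} = 0
g(2) = mex{0} = 1
g(3) = mex{0} = 1
g(4) = mex{0,1} = 2
g(5) = mex{0,1} = 2
g(6) = mex{1,2} = 0
So g(6) = 0.
By the Sprague-Grundy theorem, the Grundy value of a sum of independent games is the XOR of the component values.
Combined value = 0 ⊕ 1 ⊕ 6 ⊕ 0 = 7.

7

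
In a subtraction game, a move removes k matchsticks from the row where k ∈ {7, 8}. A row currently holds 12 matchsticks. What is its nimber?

Compute g(0), g(1), … for moves {7, 8}:
g(0) = mex{} = 0
g(1) = mex{} = 0
g(2) = mex{} = 0
g(3) = mex{} = 0
g(4) = mex{} = 0
g(5) = mex{} = 0
g(6) = mex{} = 0
g(7) = mex{0} = 1
g(8) = mex{0} = 1
g(9) = mex{0} = 1
g(10) = mex{0} = 1
g(11) = mex{0} = 1
g(12) = mex{0} = 1
So g(12) = 1.

1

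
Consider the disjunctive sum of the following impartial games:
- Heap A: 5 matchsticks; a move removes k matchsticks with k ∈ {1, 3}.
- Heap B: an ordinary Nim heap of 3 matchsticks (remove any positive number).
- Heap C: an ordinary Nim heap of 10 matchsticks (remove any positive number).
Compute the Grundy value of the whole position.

Grundy values for heap A (subtraction set {1, 3}):
g(0) = mex{} = 0
g(1) = mex{0} = 1
g(2) = mex{1} = 0
g(3) = mex{0} = 1
g(4) = mex{1} = 0
g(5) = mex{0} = 1
So g(5) = 1.
Heap B is a plain Nim heap of size 3, so its Grundy value is 3.
Heap C is a plain Nim heap of size 10, so its Grundy value is 10.
The value of a disjunctive sum is the nim-sum of the parts.
Combined value = 1 ⊕ 3 ⊕ 10 = 8.

8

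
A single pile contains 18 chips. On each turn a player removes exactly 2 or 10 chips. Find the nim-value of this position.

1

Grundy values for subtraction set {2, 10}:
k:     0  1  2  3  4  5  6  7  8  9 10 11 12 13 14 15 16 17 18
g(k):  0  0  1  1  0  0  1  1  0  0  1  1  0  0  1  1  0  0  1
So g(18) = 1.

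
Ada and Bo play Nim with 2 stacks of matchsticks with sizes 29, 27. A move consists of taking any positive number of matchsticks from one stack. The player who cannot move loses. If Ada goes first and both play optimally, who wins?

Ada wins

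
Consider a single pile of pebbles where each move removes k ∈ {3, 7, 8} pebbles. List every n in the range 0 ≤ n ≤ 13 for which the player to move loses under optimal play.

0, 1, 2, 6, 11, 12

Grundy values for subtraction set {3, 7, 8}:
k:     0  1  2  3  4  5  6  7  8  9 10 11 12 13
g(k):  0  0  0  1  1  1  0  2  2  1  3  0  0  2
The P-positions (g = 0) in 0..13 are 0, 1, 2, 6, 11, 12.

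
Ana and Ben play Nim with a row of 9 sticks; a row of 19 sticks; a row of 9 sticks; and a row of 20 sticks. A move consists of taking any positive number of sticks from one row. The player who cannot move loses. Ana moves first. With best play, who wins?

Ana wins

Compute the nim-sum pairwise:
9 XOR 19 = 26
26 XOR 9 = 19
19 XOR 20 = 7
The nim-sum is 7 ≠ 0, so this is an N-position: the player to move can win; Ana has a winning move.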